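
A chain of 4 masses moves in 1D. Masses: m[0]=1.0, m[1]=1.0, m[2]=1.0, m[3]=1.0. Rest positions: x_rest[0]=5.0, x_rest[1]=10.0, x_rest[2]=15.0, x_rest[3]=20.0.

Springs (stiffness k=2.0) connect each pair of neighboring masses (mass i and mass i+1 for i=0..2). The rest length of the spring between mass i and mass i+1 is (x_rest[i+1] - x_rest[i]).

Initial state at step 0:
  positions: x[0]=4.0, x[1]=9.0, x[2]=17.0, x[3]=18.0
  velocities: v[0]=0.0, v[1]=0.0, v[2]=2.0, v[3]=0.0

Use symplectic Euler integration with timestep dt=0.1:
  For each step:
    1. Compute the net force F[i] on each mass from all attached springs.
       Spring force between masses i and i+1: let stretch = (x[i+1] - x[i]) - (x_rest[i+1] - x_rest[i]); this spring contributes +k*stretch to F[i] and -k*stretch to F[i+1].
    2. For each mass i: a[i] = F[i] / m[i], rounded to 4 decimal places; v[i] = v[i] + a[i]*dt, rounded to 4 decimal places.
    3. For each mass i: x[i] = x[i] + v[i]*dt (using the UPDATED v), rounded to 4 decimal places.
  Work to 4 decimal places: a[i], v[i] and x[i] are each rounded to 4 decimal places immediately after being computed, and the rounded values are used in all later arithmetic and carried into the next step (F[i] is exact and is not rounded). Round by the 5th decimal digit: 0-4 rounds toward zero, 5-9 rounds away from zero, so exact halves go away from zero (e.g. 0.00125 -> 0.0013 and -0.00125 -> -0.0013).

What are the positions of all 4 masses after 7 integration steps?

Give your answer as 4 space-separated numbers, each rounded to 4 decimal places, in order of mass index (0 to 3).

Answer: 4.1352 10.2906 15.0420 19.9323

Derivation:
Step 0: x=[4.0000 9.0000 17.0000 18.0000] v=[0.0000 0.0000 2.0000 0.0000]
Step 1: x=[4.0000 9.0600 17.0600 18.0800] v=[0.0000 0.6000 0.6000 0.8000]
Step 2: x=[4.0012 9.1788 16.9804 18.2396] v=[0.0120 1.1880 -0.7960 1.5960]
Step 3: x=[4.0060 9.3501 16.7700 18.4740] v=[0.0475 1.7128 -2.1045 2.3442]
Step 4: x=[4.0176 9.5629 16.4452 18.7743] v=[0.1163 2.1280 -3.2477 3.0034]
Step 5: x=[4.0401 9.8024 16.0294 19.1281] v=[0.2254 2.3954 -4.1583 3.5376]
Step 6: x=[4.0779 10.0512 15.5510 19.5199] v=[0.3779 2.4883 -4.7840 3.9179]
Step 7: x=[4.1352 10.2906 15.0420 19.9323] v=[0.5726 2.3936 -5.0902 4.1241]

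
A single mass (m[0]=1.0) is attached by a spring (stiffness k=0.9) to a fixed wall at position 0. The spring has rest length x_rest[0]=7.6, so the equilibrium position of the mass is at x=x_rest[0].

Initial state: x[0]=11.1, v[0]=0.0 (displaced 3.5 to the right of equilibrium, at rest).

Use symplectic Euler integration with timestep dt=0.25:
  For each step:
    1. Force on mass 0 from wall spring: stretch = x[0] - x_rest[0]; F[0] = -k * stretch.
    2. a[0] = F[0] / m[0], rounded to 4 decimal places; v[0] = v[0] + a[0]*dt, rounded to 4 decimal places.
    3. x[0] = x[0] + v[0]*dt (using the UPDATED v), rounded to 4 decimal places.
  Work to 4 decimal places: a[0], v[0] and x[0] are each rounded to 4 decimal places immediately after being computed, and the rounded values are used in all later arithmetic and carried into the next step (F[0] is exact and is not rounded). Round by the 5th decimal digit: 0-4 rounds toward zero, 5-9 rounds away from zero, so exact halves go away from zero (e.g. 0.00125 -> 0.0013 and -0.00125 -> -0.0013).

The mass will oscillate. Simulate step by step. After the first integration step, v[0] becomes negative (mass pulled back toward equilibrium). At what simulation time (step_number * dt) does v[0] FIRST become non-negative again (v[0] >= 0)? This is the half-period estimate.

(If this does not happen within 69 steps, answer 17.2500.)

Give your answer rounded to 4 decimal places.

Step 0: x=[11.1000] v=[0.0000]
Step 1: x=[10.9031] v=[-0.7875]
Step 2: x=[10.5204] v=[-1.5307]
Step 3: x=[9.9735] v=[-2.1878]
Step 4: x=[9.2930] v=[-2.7219]
Step 5: x=[8.5173] v=[-3.1028]
Step 6: x=[7.6900] v=[-3.3092]
Step 7: x=[6.8576] v=[-3.3295]
Step 8: x=[6.0670] v=[-3.1625]
Step 9: x=[5.3626] v=[-2.8176]
Step 10: x=[4.7841] v=[-2.3142]
Step 11: x=[4.3640] v=[-1.6806]
Step 12: x=[4.1259] v=[-0.9525]
Step 13: x=[4.0832] v=[-0.1708]
Step 14: x=[4.2383] v=[0.6205]
First v>=0 after going negative at step 14, time=3.5000

Answer: 3.5000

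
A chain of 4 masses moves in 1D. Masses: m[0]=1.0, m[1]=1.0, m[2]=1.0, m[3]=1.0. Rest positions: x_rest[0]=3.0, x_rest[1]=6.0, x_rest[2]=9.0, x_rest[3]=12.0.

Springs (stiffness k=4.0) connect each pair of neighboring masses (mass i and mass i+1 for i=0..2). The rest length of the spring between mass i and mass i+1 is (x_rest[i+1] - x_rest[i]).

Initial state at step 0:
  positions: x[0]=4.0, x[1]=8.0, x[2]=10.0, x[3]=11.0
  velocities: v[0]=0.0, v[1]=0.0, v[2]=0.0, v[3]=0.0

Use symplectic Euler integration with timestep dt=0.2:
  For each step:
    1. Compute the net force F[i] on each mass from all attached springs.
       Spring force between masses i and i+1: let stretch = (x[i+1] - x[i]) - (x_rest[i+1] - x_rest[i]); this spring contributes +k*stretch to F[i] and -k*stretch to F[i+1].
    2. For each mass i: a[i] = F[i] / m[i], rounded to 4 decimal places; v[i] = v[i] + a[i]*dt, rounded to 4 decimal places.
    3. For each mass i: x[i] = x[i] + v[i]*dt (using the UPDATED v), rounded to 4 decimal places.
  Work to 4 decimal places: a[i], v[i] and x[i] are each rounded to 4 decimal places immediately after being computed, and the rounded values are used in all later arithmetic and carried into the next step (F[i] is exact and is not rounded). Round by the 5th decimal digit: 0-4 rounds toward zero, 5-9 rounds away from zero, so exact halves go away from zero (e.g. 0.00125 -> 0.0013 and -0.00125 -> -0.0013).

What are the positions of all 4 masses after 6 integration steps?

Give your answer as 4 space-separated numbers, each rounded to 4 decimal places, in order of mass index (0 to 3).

Step 0: x=[4.0000 8.0000 10.0000 11.0000] v=[0.0000 0.0000 0.0000 0.0000]
Step 1: x=[4.1600 7.6800 9.8400 11.3200] v=[0.8000 -1.6000 -0.8000 1.6000]
Step 2: x=[4.4032 7.1424 9.5712 11.8832] v=[1.2160 -2.6880 -1.3440 2.8160]
Step 3: x=[4.6047 6.5551 9.2837 12.5565] v=[1.0074 -2.9363 -1.4374 3.3664]
Step 4: x=[4.6382 6.0924 9.0833 13.1861] v=[0.1677 -2.3137 -1.0020 3.1482]
Step 5: x=[4.4244 5.8755 9.0608 13.6393] v=[-1.0689 -1.0843 -0.1125 2.2660]
Step 6: x=[3.9628 5.9361 9.2612 13.8399] v=[-2.3080 0.3031 1.0021 1.0032]

Answer: 3.9628 5.9361 9.2612 13.8399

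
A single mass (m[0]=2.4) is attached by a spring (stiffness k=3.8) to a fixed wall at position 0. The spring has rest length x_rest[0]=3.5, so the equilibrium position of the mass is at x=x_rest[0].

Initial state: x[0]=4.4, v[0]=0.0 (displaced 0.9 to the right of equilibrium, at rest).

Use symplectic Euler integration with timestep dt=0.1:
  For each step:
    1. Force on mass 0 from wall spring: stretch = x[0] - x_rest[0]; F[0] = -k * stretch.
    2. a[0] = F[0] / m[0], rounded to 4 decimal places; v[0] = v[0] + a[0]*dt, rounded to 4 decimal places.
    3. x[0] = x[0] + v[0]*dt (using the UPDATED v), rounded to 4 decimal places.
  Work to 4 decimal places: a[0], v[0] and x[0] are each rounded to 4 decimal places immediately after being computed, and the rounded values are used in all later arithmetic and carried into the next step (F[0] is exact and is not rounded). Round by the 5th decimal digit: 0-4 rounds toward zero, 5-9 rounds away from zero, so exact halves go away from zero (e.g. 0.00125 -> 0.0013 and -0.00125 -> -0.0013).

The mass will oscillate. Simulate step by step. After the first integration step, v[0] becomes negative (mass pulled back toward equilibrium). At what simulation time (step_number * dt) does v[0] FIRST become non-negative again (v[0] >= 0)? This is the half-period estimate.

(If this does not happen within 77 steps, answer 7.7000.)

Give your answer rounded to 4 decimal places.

Answer: 2.5000

Derivation:
Step 0: x=[4.4000] v=[0.0000]
Step 1: x=[4.3858] v=[-0.1425]
Step 2: x=[4.3575] v=[-0.2828]
Step 3: x=[4.3156] v=[-0.4186]
Step 4: x=[4.2608] v=[-0.5477]
Step 5: x=[4.1940] v=[-0.6682]
Step 6: x=[4.1162] v=[-0.7781]
Step 7: x=[4.0286] v=[-0.8757]
Step 8: x=[3.9327] v=[-0.9594]
Step 9: x=[3.8299] v=[-1.0279]
Step 10: x=[3.7219] v=[-1.0801]
Step 11: x=[3.6104] v=[-1.1152]
Step 12: x=[3.4971] v=[-1.1327]
Step 13: x=[3.3839] v=[-1.1322]
Step 14: x=[3.2725] v=[-1.1138]
Step 15: x=[3.1647] v=[-1.0778]
Step 16: x=[3.0622] v=[-1.0247]
Step 17: x=[2.9667] v=[-0.9554]
Step 18: x=[2.8796] v=[-0.8710]
Step 19: x=[2.8023] v=[-0.7728]
Step 20: x=[2.7361] v=[-0.6623]
Step 21: x=[2.6820] v=[-0.5414]
Step 22: x=[2.6408] v=[-0.4119]
Step 23: x=[2.6132] v=[-0.2759]
Step 24: x=[2.5997] v=[-0.1355]
Step 25: x=[2.6004] v=[0.0071]
First v>=0 after going negative at step 25, time=2.5000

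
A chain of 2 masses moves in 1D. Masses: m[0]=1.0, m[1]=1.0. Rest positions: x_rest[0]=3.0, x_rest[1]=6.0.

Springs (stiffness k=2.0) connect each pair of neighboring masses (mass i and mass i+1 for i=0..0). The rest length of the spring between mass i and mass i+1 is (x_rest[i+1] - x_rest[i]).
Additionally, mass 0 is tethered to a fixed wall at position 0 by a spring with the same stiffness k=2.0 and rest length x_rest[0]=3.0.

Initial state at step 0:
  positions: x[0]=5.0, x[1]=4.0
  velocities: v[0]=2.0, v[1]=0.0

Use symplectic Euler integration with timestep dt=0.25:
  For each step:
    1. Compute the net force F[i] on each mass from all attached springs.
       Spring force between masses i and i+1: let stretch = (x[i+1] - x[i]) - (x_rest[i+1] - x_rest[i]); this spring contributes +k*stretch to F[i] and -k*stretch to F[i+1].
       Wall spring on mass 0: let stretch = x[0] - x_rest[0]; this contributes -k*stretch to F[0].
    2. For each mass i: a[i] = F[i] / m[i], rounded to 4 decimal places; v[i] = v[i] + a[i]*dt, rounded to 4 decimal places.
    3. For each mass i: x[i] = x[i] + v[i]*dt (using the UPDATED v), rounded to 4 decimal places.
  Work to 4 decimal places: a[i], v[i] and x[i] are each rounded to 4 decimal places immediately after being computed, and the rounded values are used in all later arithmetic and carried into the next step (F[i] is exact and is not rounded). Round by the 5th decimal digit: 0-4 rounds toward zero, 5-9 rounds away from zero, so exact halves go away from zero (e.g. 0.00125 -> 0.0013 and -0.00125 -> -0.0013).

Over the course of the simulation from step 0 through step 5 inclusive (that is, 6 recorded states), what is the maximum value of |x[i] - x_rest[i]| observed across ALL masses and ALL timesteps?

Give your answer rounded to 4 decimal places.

Answer: 2.1270

Derivation:
Step 0: x=[5.0000 4.0000] v=[2.0000 0.0000]
Step 1: x=[4.7500 4.5000] v=[-1.0000 2.0000]
Step 2: x=[3.8750 5.4063] v=[-3.5000 3.6250]
Step 3: x=[2.7070 6.4962] v=[-4.6719 4.3594]
Step 4: x=[1.6743 7.4874] v=[-4.1308 3.9648]
Step 5: x=[1.1590 8.1270] v=[-2.0614 2.5583]
Max displacement = 2.1270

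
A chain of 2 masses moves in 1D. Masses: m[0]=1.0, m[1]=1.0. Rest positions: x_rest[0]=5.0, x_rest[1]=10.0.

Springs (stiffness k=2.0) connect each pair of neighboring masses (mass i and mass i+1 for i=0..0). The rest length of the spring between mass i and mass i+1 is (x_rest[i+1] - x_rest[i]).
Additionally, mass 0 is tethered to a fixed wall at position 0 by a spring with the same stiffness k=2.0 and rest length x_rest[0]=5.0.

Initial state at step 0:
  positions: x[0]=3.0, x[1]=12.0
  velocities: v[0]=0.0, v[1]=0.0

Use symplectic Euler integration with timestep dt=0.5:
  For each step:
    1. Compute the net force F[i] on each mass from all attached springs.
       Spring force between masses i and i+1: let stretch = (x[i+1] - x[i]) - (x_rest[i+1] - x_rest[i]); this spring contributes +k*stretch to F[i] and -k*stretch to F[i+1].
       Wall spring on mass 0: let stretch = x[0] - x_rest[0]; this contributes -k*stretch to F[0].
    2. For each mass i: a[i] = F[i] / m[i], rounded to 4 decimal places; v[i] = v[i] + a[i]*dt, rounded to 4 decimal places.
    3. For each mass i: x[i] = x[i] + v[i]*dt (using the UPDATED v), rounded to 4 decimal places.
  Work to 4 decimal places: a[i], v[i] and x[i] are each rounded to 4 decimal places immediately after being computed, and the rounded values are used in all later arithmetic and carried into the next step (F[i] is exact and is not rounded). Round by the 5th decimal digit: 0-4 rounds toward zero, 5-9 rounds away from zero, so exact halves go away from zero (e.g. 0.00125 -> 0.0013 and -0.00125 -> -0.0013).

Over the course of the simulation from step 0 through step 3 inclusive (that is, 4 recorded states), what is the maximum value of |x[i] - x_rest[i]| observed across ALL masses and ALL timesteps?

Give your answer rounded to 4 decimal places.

Answer: 3.0000

Derivation:
Step 0: x=[3.0000 12.0000] v=[0.0000 0.0000]
Step 1: x=[6.0000 10.0000] v=[6.0000 -4.0000]
Step 2: x=[8.0000 8.5000] v=[4.0000 -3.0000]
Step 3: x=[6.2500 9.2500] v=[-3.5000 1.5000]
Max displacement = 3.0000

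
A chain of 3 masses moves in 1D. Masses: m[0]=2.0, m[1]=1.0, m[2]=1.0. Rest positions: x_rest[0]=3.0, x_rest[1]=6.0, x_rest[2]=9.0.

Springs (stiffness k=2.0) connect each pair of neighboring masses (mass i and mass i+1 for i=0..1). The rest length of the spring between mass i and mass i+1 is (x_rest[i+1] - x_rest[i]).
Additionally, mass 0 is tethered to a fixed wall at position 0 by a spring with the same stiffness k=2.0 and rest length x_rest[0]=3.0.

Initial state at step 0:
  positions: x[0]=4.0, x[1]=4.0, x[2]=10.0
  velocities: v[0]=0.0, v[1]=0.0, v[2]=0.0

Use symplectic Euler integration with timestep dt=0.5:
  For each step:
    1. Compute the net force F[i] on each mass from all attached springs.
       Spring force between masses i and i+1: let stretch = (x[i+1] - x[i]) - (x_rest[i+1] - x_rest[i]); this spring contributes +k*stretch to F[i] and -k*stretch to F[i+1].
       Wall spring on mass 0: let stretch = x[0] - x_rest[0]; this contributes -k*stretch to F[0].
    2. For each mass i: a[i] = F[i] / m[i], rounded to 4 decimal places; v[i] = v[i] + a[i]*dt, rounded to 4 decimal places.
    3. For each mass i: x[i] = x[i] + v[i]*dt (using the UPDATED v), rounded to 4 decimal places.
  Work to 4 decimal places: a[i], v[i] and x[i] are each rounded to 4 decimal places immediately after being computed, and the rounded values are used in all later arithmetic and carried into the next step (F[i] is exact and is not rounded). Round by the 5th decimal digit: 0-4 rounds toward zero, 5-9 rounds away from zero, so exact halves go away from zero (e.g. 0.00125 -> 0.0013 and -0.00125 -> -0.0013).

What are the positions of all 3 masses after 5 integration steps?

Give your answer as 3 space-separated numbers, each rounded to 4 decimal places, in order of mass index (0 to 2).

Step 0: x=[4.0000 4.0000 10.0000] v=[0.0000 0.0000 0.0000]
Step 1: x=[3.0000 7.0000 8.5000] v=[-2.0000 6.0000 -3.0000]
Step 2: x=[2.2500 8.7500 7.7500] v=[-1.5000 3.5000 -1.5000]
Step 3: x=[2.5625 6.7500 9.0000] v=[0.6250 -4.0000 2.5000]
Step 4: x=[3.2813 3.7813 10.6250] v=[1.4375 -5.9375 3.2500]
Step 5: x=[3.3048 3.9844 10.3282] v=[0.0469 0.4062 -0.5937]

Answer: 3.3048 3.9844 10.3282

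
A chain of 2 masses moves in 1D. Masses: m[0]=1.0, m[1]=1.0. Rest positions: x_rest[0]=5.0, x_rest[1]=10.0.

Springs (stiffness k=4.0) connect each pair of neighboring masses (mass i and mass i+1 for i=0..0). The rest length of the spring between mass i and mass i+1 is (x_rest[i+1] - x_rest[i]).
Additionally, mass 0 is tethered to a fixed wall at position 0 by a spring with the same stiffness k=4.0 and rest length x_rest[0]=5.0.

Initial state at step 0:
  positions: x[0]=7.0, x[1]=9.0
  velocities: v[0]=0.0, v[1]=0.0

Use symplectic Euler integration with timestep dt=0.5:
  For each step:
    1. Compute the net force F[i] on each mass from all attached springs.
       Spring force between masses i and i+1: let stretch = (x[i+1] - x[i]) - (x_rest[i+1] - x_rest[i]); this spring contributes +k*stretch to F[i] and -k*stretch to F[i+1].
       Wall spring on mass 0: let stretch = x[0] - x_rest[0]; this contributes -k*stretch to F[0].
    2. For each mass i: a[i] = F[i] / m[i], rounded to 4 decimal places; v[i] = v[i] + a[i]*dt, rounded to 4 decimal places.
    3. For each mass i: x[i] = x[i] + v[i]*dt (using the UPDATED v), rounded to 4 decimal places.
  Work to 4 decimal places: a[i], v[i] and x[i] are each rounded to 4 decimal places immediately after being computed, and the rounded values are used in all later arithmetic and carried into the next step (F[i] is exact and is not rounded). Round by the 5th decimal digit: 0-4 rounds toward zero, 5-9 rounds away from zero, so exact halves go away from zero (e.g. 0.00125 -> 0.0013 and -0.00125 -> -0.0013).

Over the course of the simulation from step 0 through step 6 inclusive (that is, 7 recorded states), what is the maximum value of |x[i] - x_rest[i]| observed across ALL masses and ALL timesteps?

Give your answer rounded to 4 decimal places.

Step 0: x=[7.0000 9.0000] v=[0.0000 0.0000]
Step 1: x=[2.0000 12.0000] v=[-10.0000 6.0000]
Step 2: x=[5.0000 10.0000] v=[6.0000 -4.0000]
Step 3: x=[8.0000 8.0000] v=[6.0000 -4.0000]
Step 4: x=[3.0000 11.0000] v=[-10.0000 6.0000]
Step 5: x=[3.0000 11.0000] v=[0.0000 0.0000]
Step 6: x=[8.0000 8.0000] v=[10.0000 -6.0000]
Max displacement = 3.0000

Answer: 3.0000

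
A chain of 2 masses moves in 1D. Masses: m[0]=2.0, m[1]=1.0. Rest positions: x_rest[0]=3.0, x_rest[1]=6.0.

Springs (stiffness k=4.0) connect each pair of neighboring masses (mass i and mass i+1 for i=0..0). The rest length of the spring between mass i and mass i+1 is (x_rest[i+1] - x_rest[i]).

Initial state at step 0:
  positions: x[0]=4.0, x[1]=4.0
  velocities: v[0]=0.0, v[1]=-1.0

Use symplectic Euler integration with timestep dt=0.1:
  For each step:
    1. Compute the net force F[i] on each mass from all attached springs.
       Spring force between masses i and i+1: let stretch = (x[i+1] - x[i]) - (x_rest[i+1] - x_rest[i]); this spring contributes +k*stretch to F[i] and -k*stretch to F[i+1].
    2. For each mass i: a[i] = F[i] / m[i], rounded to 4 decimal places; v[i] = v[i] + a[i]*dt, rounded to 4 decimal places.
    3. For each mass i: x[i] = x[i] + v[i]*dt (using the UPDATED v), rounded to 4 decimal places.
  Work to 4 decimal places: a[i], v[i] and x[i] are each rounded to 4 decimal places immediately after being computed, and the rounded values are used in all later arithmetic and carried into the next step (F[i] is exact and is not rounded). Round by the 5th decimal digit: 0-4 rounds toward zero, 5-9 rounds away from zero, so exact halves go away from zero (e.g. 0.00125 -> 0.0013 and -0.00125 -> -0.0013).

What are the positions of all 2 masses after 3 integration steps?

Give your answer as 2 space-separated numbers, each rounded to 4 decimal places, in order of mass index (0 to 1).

Step 0: x=[4.0000 4.0000] v=[0.0000 -1.0000]
Step 1: x=[3.9400 4.0200] v=[-0.6000 0.2000]
Step 2: x=[3.8216 4.1568] v=[-1.1840 1.3680]
Step 3: x=[3.6499 4.4002] v=[-1.7170 2.4339]

Answer: 3.6499 4.4002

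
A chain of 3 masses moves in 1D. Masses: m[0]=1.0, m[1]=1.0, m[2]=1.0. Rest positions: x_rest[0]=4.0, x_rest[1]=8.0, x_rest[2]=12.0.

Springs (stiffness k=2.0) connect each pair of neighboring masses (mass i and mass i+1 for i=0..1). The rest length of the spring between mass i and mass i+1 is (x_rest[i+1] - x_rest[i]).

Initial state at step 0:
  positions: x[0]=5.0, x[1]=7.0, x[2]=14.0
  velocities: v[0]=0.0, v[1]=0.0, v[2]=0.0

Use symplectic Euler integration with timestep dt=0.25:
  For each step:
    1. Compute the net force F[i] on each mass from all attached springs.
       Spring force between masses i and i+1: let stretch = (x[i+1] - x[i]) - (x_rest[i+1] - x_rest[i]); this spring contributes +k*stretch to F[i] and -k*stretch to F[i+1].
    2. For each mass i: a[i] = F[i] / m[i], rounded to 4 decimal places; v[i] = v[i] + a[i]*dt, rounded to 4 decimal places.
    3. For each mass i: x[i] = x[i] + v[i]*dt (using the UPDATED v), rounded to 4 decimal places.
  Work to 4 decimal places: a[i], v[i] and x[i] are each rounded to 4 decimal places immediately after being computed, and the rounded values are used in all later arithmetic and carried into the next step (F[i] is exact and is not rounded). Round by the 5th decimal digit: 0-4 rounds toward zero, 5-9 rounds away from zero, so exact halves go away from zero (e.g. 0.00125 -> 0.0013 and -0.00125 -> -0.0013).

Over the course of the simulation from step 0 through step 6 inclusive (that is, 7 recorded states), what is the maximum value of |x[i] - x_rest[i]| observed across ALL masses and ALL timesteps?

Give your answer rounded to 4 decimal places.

Step 0: x=[5.0000 7.0000 14.0000] v=[0.0000 0.0000 0.0000]
Step 1: x=[4.7500 7.6250 13.6250] v=[-1.0000 2.5000 -1.5000]
Step 2: x=[4.3594 8.6406 13.0000] v=[-1.5625 4.0625 -2.5000]
Step 3: x=[4.0039 9.6660 12.3301] v=[-1.4219 4.1016 -2.6797]
Step 4: x=[3.8562 10.3167 11.8272] v=[-0.5909 2.6026 -2.0118]
Step 5: x=[4.0161 10.3486 11.6354] v=[0.6394 0.1276 -0.7671]
Step 6: x=[4.4675 9.7498 11.7828] v=[1.8057 -2.3953 0.5895]
Max displacement = 2.3486

Answer: 2.3486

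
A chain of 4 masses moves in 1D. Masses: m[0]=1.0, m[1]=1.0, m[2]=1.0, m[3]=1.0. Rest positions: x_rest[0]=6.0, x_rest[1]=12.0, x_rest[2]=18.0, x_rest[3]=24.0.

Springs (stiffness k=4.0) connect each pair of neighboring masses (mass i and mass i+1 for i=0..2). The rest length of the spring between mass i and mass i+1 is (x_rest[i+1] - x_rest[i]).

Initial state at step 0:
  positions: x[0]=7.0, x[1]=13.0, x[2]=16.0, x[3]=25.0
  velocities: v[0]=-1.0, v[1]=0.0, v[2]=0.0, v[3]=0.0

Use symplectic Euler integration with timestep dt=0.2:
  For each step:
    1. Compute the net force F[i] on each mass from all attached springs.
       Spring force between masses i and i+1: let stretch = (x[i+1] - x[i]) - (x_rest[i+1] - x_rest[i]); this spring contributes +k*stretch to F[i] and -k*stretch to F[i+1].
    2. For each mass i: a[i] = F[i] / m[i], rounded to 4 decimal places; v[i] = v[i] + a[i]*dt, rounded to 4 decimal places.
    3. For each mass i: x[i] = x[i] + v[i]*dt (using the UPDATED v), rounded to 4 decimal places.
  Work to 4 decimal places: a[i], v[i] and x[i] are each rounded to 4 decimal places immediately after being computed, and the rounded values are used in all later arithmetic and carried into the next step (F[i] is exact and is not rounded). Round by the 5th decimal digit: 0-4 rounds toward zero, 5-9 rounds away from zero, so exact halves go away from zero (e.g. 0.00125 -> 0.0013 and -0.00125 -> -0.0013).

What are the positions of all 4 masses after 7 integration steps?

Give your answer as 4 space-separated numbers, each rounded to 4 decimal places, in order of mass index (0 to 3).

Answer: 4.6111 12.9854 17.2983 24.7053

Derivation:
Step 0: x=[7.0000 13.0000 16.0000 25.0000] v=[-1.0000 0.0000 0.0000 0.0000]
Step 1: x=[6.8000 12.5200 16.9600 24.5200] v=[-1.0000 -2.4000 4.8000 -2.4000]
Step 2: x=[6.5552 11.8352 18.4192 23.7904] v=[-1.2240 -3.4240 7.2960 -3.6480]
Step 3: x=[6.1952 11.3590 19.6844 23.1614] v=[-1.8000 -2.3808 6.3258 -3.1450]
Step 4: x=[5.7014 11.3887 20.1738 22.9361] v=[-2.4690 0.1485 2.4471 -1.1266]
Step 5: x=[5.1576 11.9140 19.6996 23.2288] v=[-2.7192 2.6267 -2.3711 1.4636]
Step 6: x=[4.7348 12.6040 18.5444 23.9168] v=[-2.1141 3.4501 -5.7762 3.4402]
Step 7: x=[4.6111 12.9854 17.2983 24.7053] v=[-0.6187 1.9071 -6.2306 3.9423]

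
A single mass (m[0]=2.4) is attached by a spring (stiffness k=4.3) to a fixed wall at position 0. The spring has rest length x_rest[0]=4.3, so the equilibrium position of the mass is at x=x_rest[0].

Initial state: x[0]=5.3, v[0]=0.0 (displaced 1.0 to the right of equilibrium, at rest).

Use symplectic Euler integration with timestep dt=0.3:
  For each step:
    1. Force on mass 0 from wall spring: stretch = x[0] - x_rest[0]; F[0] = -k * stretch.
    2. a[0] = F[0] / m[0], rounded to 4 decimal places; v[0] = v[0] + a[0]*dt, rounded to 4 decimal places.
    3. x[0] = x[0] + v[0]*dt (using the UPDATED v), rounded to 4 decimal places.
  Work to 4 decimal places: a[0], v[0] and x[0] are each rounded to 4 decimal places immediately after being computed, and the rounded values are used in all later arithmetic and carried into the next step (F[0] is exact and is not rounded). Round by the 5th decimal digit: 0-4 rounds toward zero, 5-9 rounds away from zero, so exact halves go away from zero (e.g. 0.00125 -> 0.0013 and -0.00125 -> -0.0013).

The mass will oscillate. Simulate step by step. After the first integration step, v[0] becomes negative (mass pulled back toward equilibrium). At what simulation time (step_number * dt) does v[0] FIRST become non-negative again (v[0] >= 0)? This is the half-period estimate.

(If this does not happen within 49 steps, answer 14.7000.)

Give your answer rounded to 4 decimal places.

Answer: 2.4000

Derivation:
Step 0: x=[5.3000] v=[0.0000]
Step 1: x=[5.1388] v=[-0.5375]
Step 2: x=[4.8423] v=[-0.9884]
Step 3: x=[4.4583] v=[-1.2799]
Step 4: x=[4.0488] v=[-1.3650]
Step 5: x=[3.6798] v=[-1.2300]
Step 6: x=[3.4108] v=[-0.8966]
Step 7: x=[3.2852] v=[-0.4186]
Step 8: x=[3.3233] v=[0.1269]
First v>=0 after going negative at step 8, time=2.4000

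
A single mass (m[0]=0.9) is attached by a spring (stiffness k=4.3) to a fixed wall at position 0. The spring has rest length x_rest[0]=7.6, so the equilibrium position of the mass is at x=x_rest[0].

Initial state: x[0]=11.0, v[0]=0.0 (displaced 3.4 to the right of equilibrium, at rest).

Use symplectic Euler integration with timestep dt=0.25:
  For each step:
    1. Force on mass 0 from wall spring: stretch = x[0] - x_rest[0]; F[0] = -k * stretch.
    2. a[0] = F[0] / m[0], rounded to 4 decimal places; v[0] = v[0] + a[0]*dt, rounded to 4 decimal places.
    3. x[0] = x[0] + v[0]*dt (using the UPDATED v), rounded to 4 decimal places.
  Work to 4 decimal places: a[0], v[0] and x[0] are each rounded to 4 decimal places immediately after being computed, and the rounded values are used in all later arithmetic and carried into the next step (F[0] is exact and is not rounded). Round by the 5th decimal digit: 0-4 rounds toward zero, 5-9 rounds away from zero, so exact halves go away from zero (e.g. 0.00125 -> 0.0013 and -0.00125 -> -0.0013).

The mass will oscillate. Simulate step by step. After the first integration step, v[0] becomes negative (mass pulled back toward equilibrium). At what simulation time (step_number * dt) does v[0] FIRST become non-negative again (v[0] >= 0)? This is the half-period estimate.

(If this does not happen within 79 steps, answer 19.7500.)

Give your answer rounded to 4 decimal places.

Step 0: x=[11.0000] v=[0.0000]
Step 1: x=[9.9847] v=[-4.0611]
Step 2: x=[8.2573] v=[-6.9095]
Step 3: x=[6.3337] v=[-7.6946]
Step 4: x=[4.7882] v=[-6.1821]
Step 5: x=[4.0823] v=[-2.8236]
Step 6: x=[4.4268] v=[1.3781]
First v>=0 after going negative at step 6, time=1.5000

Answer: 1.5000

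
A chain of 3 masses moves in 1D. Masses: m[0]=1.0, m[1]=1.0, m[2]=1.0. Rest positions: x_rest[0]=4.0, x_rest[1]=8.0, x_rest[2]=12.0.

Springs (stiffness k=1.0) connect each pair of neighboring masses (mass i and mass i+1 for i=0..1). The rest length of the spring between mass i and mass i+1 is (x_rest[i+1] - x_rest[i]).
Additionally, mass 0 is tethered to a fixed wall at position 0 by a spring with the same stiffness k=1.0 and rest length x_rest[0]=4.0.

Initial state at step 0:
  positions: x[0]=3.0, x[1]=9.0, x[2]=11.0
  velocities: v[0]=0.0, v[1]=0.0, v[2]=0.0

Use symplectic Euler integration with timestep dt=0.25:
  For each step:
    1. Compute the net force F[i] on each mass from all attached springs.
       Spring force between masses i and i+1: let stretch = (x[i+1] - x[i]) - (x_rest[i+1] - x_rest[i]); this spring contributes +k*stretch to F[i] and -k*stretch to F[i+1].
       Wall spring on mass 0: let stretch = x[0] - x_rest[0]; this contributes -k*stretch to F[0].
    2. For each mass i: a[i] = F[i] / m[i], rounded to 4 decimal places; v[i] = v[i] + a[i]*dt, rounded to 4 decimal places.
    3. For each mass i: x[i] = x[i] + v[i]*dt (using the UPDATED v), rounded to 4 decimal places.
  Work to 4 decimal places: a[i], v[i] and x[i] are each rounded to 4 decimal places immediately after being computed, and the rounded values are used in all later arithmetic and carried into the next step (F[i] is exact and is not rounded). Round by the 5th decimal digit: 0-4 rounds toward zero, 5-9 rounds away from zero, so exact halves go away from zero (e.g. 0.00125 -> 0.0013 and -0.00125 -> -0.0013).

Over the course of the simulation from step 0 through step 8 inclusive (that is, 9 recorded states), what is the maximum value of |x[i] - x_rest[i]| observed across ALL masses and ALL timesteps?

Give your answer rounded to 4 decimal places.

Answer: 1.4677

Derivation:
Step 0: x=[3.0000 9.0000 11.0000] v=[0.0000 0.0000 0.0000]
Step 1: x=[3.1875 8.7500 11.1250] v=[0.7500 -1.0000 0.5000]
Step 2: x=[3.5235 8.3008 11.3516] v=[1.3438 -1.7969 0.9063]
Step 3: x=[3.9378 7.7437 11.6375] v=[1.6573 -2.2285 1.1436]
Step 4: x=[4.3439 7.1921 11.9301] v=[1.6243 -2.2065 1.1702]
Step 5: x=[4.6565 6.7586 12.1765] v=[1.2504 -1.7341 0.9857]
Step 6: x=[4.8095 6.5323 12.3343] v=[0.6118 -0.9052 0.6312]
Step 7: x=[4.7695 6.5610 12.3795] v=[-0.1599 0.1146 0.1807]
Step 8: x=[4.5434 6.8414 12.3110] v=[-0.9044 1.1214 -0.2739]
Max displacement = 1.4677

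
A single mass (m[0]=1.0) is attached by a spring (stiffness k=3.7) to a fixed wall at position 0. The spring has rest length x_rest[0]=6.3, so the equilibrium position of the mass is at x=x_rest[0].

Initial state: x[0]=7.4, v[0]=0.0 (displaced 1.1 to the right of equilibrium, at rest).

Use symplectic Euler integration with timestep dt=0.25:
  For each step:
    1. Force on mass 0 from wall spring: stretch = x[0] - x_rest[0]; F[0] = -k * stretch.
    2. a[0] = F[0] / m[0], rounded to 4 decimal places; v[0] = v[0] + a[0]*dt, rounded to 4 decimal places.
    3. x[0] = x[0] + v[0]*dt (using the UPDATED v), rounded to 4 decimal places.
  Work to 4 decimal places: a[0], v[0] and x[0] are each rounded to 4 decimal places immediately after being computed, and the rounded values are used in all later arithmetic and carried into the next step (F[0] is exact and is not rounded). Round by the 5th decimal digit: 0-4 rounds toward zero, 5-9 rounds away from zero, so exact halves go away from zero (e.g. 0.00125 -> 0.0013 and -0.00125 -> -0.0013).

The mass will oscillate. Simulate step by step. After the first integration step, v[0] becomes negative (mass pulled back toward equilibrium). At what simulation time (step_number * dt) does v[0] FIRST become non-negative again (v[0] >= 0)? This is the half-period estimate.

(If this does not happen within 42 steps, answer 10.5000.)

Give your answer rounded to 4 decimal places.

Answer: 1.7500

Derivation:
Step 0: x=[7.4000] v=[0.0000]
Step 1: x=[7.1456] v=[-1.0175]
Step 2: x=[6.6957] v=[-1.7997]
Step 3: x=[6.1543] v=[-2.1657]
Step 4: x=[5.6466] v=[-2.0309]
Step 5: x=[5.2900] v=[-1.4265]
Step 6: x=[5.1669] v=[-0.4923]
Step 7: x=[5.3059] v=[0.5558]
First v>=0 after going negative at step 7, time=1.7500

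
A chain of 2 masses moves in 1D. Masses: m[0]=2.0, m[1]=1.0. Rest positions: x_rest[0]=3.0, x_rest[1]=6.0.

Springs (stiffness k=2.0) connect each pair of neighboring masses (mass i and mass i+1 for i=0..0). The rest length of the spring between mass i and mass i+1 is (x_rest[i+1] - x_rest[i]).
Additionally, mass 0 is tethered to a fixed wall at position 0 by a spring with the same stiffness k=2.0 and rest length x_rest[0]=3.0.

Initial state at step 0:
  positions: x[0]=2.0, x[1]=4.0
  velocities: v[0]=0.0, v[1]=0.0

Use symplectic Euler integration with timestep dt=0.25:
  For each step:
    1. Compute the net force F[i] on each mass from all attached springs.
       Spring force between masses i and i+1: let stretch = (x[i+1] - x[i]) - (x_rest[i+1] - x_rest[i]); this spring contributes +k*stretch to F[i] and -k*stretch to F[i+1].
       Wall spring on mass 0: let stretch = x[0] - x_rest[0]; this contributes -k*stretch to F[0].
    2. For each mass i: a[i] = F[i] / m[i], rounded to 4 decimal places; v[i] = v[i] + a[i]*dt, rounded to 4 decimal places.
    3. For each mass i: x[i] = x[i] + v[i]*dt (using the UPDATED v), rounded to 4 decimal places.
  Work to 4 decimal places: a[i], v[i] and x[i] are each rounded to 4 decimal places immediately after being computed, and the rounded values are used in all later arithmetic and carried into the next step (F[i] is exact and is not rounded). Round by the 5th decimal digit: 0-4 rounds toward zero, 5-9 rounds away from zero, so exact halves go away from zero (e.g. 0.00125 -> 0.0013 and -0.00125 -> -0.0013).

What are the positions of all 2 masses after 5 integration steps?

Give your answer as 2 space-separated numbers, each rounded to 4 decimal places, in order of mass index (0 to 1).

Answer: 2.2226 5.4048

Derivation:
Step 0: x=[2.0000 4.0000] v=[0.0000 0.0000]
Step 1: x=[2.0000 4.1250] v=[0.0000 0.5000]
Step 2: x=[2.0078 4.3594] v=[0.0313 0.9375]
Step 3: x=[2.0371 4.6748] v=[0.1173 1.2617]
Step 4: x=[2.1040 5.0355] v=[0.2675 1.4429]
Step 5: x=[2.2226 5.4048] v=[0.4744 1.4772]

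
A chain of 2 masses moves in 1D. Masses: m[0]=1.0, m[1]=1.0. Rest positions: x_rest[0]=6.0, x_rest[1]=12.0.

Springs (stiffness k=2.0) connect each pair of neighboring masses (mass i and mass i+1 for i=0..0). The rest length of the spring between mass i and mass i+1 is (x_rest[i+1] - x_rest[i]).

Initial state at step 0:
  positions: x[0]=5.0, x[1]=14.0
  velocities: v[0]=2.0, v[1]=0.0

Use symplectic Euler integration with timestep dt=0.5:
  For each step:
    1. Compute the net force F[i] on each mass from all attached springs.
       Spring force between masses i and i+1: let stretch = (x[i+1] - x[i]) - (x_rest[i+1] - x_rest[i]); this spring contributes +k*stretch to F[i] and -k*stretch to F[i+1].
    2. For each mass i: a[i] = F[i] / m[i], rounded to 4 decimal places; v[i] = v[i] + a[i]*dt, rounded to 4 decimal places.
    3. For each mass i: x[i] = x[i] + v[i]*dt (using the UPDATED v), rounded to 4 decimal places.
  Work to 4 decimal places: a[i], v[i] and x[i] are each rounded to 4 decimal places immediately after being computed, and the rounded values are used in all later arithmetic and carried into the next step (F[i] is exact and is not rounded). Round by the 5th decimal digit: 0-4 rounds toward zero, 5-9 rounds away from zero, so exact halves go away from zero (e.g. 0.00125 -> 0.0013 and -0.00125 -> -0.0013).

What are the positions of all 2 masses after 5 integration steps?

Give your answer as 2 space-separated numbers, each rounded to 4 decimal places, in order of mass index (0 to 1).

Step 0: x=[5.0000 14.0000] v=[2.0000 0.0000]
Step 1: x=[7.5000 12.5000] v=[5.0000 -3.0000]
Step 2: x=[9.5000 11.5000] v=[4.0000 -2.0000]
Step 3: x=[9.5000 12.5000] v=[0.0000 2.0000]
Step 4: x=[8.0000 15.0000] v=[-3.0000 5.0000]
Step 5: x=[7.0000 17.0000] v=[-2.0000 4.0000]

Answer: 7.0000 17.0000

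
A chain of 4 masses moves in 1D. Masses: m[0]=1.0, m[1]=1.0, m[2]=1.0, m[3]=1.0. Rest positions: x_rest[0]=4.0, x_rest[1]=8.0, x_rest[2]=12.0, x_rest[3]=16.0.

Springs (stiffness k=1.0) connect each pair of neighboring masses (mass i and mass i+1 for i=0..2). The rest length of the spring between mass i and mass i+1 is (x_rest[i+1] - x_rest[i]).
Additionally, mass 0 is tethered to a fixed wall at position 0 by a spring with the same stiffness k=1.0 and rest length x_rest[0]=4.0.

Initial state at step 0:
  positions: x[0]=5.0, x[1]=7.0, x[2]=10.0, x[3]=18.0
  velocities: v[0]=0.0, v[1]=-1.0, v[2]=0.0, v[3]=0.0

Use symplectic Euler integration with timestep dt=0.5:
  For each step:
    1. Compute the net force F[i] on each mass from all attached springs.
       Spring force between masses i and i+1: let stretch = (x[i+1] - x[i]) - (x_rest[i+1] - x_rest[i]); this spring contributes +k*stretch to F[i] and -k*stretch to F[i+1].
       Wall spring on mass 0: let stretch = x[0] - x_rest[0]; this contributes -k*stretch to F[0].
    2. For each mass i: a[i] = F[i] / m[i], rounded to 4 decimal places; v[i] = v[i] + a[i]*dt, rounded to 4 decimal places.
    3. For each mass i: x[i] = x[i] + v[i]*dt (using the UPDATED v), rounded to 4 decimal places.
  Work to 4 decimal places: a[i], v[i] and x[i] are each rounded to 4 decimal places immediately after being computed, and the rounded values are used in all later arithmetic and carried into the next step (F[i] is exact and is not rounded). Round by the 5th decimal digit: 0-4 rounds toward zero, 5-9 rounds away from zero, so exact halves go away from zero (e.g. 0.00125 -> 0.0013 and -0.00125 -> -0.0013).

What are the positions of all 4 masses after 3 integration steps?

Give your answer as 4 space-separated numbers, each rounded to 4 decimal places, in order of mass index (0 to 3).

Answer: 2.0938 7.7188 13.6094 14.4375

Derivation:
Step 0: x=[5.0000 7.0000 10.0000 18.0000] v=[0.0000 -1.0000 0.0000 0.0000]
Step 1: x=[4.2500 6.7500 11.2500 17.0000] v=[-1.5000 -0.5000 2.5000 -2.0000]
Step 2: x=[3.0625 7.0000 12.8125 15.5625] v=[-2.3750 0.5000 3.1250 -2.8750]
Step 3: x=[2.0938 7.7188 13.6094 14.4375] v=[-1.9375 1.4375 1.5938 -2.2500]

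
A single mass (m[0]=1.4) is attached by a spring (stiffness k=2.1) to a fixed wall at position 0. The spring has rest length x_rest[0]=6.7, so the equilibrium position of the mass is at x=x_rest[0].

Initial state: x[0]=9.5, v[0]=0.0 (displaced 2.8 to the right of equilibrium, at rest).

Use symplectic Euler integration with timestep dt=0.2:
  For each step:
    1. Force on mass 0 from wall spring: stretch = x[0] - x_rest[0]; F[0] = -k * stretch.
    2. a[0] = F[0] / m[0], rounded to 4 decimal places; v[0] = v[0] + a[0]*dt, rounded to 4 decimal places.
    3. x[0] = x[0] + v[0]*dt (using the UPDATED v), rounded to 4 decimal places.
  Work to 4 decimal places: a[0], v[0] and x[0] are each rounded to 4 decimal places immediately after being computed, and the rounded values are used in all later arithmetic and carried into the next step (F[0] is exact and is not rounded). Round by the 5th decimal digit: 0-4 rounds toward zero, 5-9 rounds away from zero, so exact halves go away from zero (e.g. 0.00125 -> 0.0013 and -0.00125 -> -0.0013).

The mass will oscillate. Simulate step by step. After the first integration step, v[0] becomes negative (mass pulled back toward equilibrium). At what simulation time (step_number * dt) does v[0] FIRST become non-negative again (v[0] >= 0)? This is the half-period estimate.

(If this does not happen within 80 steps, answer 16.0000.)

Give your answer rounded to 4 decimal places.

Answer: 2.6000

Derivation:
Step 0: x=[9.5000] v=[0.0000]
Step 1: x=[9.3320] v=[-0.8400]
Step 2: x=[9.0061] v=[-1.6296]
Step 3: x=[8.5418] v=[-2.3214]
Step 4: x=[7.9670] v=[-2.8739]
Step 5: x=[7.3162] v=[-3.2540]
Step 6: x=[6.6284] v=[-3.4389]
Step 7: x=[5.9449] v=[-3.4174]
Step 8: x=[5.3067] v=[-3.1909]
Step 9: x=[4.7521] v=[-2.7729]
Step 10: x=[4.3144] v=[-2.1885]
Step 11: x=[4.0198] v=[-1.4728]
Step 12: x=[3.8861] v=[-0.6687]
Step 13: x=[3.9212] v=[0.1755]
First v>=0 after going negative at step 13, time=2.6000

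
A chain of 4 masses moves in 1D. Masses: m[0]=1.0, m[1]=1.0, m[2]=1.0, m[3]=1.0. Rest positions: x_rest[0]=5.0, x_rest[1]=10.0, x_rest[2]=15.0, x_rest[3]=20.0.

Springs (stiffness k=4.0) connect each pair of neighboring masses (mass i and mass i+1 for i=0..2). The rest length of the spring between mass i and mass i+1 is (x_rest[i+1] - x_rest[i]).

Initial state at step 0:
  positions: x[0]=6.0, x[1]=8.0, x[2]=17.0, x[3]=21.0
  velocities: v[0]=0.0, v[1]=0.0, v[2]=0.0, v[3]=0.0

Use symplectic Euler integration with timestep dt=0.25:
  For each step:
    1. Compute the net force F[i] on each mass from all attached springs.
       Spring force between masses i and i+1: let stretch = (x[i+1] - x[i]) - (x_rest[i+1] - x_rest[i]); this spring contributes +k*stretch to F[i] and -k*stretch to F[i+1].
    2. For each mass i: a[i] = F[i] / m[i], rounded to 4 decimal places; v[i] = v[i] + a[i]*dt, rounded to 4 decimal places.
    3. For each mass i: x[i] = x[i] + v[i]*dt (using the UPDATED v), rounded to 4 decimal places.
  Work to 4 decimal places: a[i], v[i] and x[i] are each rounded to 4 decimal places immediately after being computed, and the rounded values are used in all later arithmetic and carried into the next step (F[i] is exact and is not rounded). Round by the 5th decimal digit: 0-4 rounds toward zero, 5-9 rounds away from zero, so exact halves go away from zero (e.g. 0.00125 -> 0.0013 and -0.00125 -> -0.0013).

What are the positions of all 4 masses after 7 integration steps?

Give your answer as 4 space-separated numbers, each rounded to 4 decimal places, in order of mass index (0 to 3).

Step 0: x=[6.0000 8.0000 17.0000 21.0000] v=[0.0000 0.0000 0.0000 0.0000]
Step 1: x=[5.2500 9.7500 15.7500 21.2500] v=[-3.0000 7.0000 -5.0000 1.0000]
Step 2: x=[4.3750 11.8750 14.3750 21.3750] v=[-3.5000 8.5000 -5.5000 0.5000]
Step 3: x=[4.1250 12.7500 14.1250 21.0000] v=[-1.0000 3.5000 -1.0000 -1.5000]
Step 4: x=[4.7813 11.8125 15.2500 20.1563] v=[2.6250 -3.7500 4.5000 -3.3750]
Step 5: x=[5.9454 9.9766 16.7422 19.3360] v=[4.6562 -7.3437 5.9688 -3.2813]
Step 6: x=[6.8673 8.8243 17.1915 19.1172] v=[3.6874 -4.6093 1.7970 -0.8751]
Step 7: x=[7.0284 9.2745 16.0304 19.6670] v=[0.6444 1.8009 -4.6445 2.1992]

Answer: 7.0284 9.2745 16.0304 19.6670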